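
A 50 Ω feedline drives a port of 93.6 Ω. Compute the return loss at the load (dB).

Γ = (93.6 − 50)/(93.6 + 50) = 0.304
RL = −20·log₁₀|Γ| = −20·log₁₀(0.304)

RL ≈ 10.4 dB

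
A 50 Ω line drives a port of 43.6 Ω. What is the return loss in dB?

Γ = (43.6 − 50)/(43.6 + 50) = -0.0684
RL = −20·log₁₀|Γ| = −20·log₁₀(0.0684)

RL ≈ 23.3 dB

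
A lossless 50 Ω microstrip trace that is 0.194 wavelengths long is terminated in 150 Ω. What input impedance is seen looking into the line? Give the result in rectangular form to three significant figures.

Z_in ≈ 18.6 − j16.1 Ω

βl = 2π × 0.194 = 69.8°
tan(βl) = tan(69.8°) = 2.72
Z_in = Z_0·(Z_L + jZ_0·tanβl)/(Z_0 + jZ_L·tanβl)
     = 50·(150 + j136)/(50 + j409)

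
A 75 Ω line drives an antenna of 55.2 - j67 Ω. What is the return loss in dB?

RL ≈ 6.43 dB

Γ = (-19.8 − j67)/(130.2 − j67), |Γ| = 0.477
RL = −20·log₁₀|Γ| = −20·log₁₀(0.477)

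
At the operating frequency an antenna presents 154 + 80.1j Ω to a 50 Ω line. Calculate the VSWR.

VSWR ≈ 3.99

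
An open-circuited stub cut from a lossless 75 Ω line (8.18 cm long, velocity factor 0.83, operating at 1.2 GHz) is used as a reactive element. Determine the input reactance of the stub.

X_in ≈ 95.7 Ω (inductive)

λ = v/f = 0.83·c / 1.2 GHz = 0.207 m
βl = 2π·l/λ = 2π × 0.394 = 142°
tan(βl) = -0.784
For an open-circuited stub, Z_in = −jZ_0·cot(βl) = −jZ_0/tan(βl)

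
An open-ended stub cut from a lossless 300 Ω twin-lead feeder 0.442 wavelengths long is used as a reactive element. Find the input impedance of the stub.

Z_in ≈ +j786 Ω

βl = 2π × 0.442 = 159°
tan(βl) = -0.381
For an open-ended stub, Z_in = −jZ_0·cot(βl) = −jZ_0/tan(βl)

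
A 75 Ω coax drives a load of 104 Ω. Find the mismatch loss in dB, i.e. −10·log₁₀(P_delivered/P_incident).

Γ = (104 − 75)/(104 + 75) = 0.162
|Γ|² = 0.0262, so P_del/P_inc = 1 − |Γ|² = 0.974
ML = −10·log₁₀(1 − |Γ|²)

mismatch loss ≈ 0.116 dB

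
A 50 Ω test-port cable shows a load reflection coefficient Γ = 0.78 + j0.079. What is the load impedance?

Z_L ≈ 353 + j145 Ω

Z_L = Z_0·(1 + Γ)/(1 − Γ) = 50·(1.78 + j0.079)/(0.22 − j0.079)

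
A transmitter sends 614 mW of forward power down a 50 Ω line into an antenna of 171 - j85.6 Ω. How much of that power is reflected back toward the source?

|Γ| = |(121 − j85.6)/(221 − j85.6)| = 0.625
|Γ|² = 0.391
P_refl = |Γ|²·P_inc = 240 mW, P_del = (1 − |Γ|²)·P_inc = 374 mW

P_reflected ≈ 240 mW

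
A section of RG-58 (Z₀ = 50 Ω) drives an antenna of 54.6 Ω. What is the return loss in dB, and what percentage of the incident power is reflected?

Γ = (54.6 − 50)/(54.6 + 50) = 0.044
RL = −20·log₁₀(0.044) = 27.1 dB
P_refl/P_inc = |Γ|² = 0.00193

RL ≈ 27.1 dB; 0.193% of incident power reflected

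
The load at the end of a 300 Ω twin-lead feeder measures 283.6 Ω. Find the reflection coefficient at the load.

Γ = -0.0281

Γ = (Z_L − Z_0)/(Z_L + Z_0) = (283.6 − 300)/(283.6 + 300) = -16.4/583.6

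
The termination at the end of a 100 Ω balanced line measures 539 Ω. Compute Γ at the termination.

Γ = (Z_L − Z_0)/(Z_L + Z_0) = (539 − 100)/(539 + 100) = 439/639

Γ = 0.687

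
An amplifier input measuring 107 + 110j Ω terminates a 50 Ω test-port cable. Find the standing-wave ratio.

VSWR ≈ 4.65

Γ = (Z_L − Z_0)/(Z_L + Z_0) = (57 + j110)/(157 + j110)
|Γ| = 124/192 = 0.646
VSWR = (1 + |Γ|)/(1 − |Γ|) = 1.65/0.354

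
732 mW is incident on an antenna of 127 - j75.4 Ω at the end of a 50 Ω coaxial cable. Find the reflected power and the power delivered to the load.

|Γ| = |(77 − j75.4)/(177 − j75.4)| = 0.56
|Γ|² = 0.314
P_refl = |Γ|²·P_inc = 230 mW, P_del = (1 − |Γ|²)·P_inc = 502 mW

P_reflected ≈ 230 mW; P_delivered ≈ 502 mW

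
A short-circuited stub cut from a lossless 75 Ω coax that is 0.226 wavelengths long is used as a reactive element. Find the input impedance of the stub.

βl = 2π × 0.226 = 81.4°
tan(βl) = 6.58
For a short-circuited stub, Z_in = jZ_0·tan(βl)

Z_in ≈ +j494 Ω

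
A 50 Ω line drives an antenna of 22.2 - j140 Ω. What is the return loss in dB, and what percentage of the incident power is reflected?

Γ = (-27.8 − j140)/(72.2 − j140), |Γ| = 0.906
RL = −20·log₁₀(0.906) = 0.856 dB
P_refl/P_inc = |Γ|² = 0.821

RL ≈ 0.856 dB; 82.1% of incident power reflected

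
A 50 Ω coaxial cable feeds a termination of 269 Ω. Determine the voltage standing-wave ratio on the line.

Γ = (269 − 50)/(269 + 50) = 0.687
VSWR = (1 + 0.687)/(1 − 0.687)

VSWR ≈ 5.38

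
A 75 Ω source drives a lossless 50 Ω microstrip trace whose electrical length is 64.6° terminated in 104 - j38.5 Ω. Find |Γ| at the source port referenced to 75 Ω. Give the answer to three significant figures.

tan(βl) = 2.11
Z_in = Z_0·(Z_L + jZ_0·tanβl)/(Z_0 + jZ_L·tanβl) = 21.7 − j10.8 Ω
Γ_s = (Z_in − Z_s)/(Z_in + Z_s) = (-53.3 − j10.8)/(96.7 − j10.8), |Γ_s| = 0.559

|Γ| ≈ 0.559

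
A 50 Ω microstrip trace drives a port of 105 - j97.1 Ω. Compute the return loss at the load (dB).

Γ = (55 − j97.1)/(155 − j97.1), |Γ| = 0.61
RL = −20·log₁₀|Γ| = −20·log₁₀(0.61)

RL ≈ 4.29 dB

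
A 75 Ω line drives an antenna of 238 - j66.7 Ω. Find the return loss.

RL ≈ 5.19 dB

Γ = (163 − j66.7)/(313 − j66.7), |Γ| = 0.55
RL = −20·log₁₀|Γ| = −20·log₁₀(0.55)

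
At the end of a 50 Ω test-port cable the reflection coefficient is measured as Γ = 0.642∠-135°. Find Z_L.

Z_L ≈ 12.7 − j19.6 Ω

Z_L = Z_0·(1 + Γ)/(1 − Γ) = 50·(0.546 − j0.454)/(1.45 + j0.454)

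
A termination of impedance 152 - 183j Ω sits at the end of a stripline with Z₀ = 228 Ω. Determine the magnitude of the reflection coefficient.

Γ = (Z_L − Z_0)/(Z_L + Z_0) = (-76 − j183)/(380 − j183)
|Γ| = 198/422

|Γ| ≈ 0.47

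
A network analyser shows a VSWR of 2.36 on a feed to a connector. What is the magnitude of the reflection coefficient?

|Γ| = (S − 1)/(S + 1) = (2.36 − 1)/(2.36 + 1) = 1.36/3.36

|Γ| ≈ 0.405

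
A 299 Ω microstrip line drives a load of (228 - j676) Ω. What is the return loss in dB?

Γ = (-71 − j676)/(527 − j676), |Γ| = 0.793
RL = −20·log₁₀|Γ| = −20·log₁₀(0.793)

RL ≈ 2.01 dB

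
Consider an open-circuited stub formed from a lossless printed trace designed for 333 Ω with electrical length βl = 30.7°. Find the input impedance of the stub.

Z_in ≈ −j561 Ω

tan(βl) = 0.594
For an open-circuited stub, Z_in = −jZ_0·cot(βl) = −jZ_0/tan(βl)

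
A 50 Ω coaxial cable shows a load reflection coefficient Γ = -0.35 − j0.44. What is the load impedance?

Z_L ≈ 17 − j21.8 Ω

Z_L = Z_0·(1 + Γ)/(1 − Γ) = 50·(0.65 − j0.44)/(1.35 + j0.44)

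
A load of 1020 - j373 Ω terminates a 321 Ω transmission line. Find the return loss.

RL ≈ 4.89 dB

Γ = (699 − j373)/(1341 − j373), |Γ| = 0.569
RL = −20·log₁₀|Γ| = −20·log₁₀(0.569)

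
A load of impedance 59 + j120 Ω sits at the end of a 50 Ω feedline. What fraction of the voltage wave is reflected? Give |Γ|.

|Γ| ≈ 0.742

Γ = (Z_L − Z_0)/(Z_L + Z_0) = (9 + j120)/(109 + j120)
|Γ| = 120/162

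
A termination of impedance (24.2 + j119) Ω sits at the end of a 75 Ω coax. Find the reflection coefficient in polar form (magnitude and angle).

Γ ≈ 0.835 ∠ 62.9°

Γ = (Z_L − Z_0)/(Z_L + Z_0) = (-50.8 + j119)/(99.2 + j119)
|Γ| = 129/155 = 0.835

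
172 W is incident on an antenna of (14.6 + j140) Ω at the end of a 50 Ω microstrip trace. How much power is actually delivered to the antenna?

|Γ| = |(-35.4 + j140)/(64.6 + j140)| = 0.937
|Γ|² = 0.877
P_refl = |Γ|²·P_inc = 151 W, P_del = (1 − |Γ|²)·P_inc = 21.1 W

P_delivered ≈ 21.1 W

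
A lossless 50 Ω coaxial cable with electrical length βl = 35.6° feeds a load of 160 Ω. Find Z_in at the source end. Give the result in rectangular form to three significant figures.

Z_in ≈ 38.7 − j52.9 Ω

tan(βl) = tan(35.6°) = 0.716
Z_in = Z_0·(Z_L + jZ_0·tanβl)/(Z_0 + jZ_L·tanβl)
     = 50·(160 + j35.8)/(50 + j115)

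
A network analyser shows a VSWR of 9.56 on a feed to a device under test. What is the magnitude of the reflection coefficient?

|Γ| ≈ 0.811

|Γ| = (S − 1)/(S + 1) = (9.56 − 1)/(9.56 + 1) = 8.56/10.6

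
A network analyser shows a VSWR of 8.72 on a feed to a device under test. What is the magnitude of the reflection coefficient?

|Γ| = (S − 1)/(S + 1) = (8.72 − 1)/(8.72 + 1) = 7.72/9.72

|Γ| ≈ 0.794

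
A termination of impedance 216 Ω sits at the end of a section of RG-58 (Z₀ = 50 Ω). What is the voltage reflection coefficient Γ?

Γ = (Z_L − Z_0)/(Z_L + Z_0) = (216 − 50)/(216 + 50) = 166/266

Γ = 0.624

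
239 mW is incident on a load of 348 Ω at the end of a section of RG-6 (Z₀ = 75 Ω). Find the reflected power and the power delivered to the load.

Γ = (348 − 75)/(348 + 75) = 0.645
|Γ|² = 0.417
P_refl = |Γ|²·P_inc = 99.6 mW, P_del = (1 − |Γ|²)·P_inc = 139 mW

P_reflected ≈ 99.6 mW; P_delivered ≈ 139 mW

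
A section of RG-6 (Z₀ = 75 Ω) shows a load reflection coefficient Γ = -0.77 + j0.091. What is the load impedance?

Z_L ≈ 9.52 + j4.35 Ω

Z_L = Z_0·(1 + Γ)/(1 − Γ) = 75·(0.23 + j0.091)/(1.77 − j0.091)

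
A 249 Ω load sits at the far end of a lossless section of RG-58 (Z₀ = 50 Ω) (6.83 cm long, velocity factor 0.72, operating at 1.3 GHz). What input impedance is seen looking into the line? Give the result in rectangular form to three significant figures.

Z_in ≈ 32.4 + j69.6 Ω

λ = v/f = 0.72·c / 1.3 GHz = 0.166 m
βl = 2π·l/λ = 2π × 0.411 = 148°
tan(βl) = tan(148°) = -0.625
Z_in = Z_0·(Z_L + jZ_0·tanβl)/(Z_0 + jZ_L·tanβl)
     = 50·(249 − j31.3)/(50 − j156)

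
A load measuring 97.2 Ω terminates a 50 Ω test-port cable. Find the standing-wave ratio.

VSWR ≈ 1.94

Γ = (97.2 − 50)/(97.2 + 50) = 0.321
VSWR = (1 + 0.321)/(1 − 0.321)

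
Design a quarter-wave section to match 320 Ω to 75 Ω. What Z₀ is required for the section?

Z_qwt ≈ 155 Ω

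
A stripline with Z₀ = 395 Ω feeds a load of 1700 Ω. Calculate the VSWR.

VSWR ≈ 4.3

Γ = (1700 − 395)/(1700 + 395) = 0.623
VSWR = (1 + 0.623)/(1 − 0.623)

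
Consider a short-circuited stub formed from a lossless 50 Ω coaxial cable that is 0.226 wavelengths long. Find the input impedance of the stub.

βl = 2π × 0.226 = 81.4°
tan(βl) = 6.58
For a short-circuited stub, Z_in = jZ_0·tan(βl)

Z_in ≈ +j329 Ω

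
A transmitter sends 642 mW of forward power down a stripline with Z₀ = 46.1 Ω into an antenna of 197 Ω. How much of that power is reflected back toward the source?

Γ = (197 − 46.1)/(197 + 46.1) = 0.621
|Γ|² = 0.385
P_refl = |Γ|²·P_inc = 247 mW, P_del = (1 − |Γ|²)·P_inc = 395 mW

P_reflected ≈ 247 mW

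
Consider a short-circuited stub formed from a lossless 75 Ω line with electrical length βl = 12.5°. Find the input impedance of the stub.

tan(βl) = 0.222
For a short-circuited stub, Z_in = jZ_0·tan(βl)

Z_in ≈ +j16.6 Ω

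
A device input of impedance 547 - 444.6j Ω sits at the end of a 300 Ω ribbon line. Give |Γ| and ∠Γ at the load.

Γ = (Z_L − Z_0)/(Z_L + Z_0) = (247 − j444.6)/(847 − j444.6)
|Γ| = 509/957 = 0.532

Γ ≈ 0.532 ∠ -33.2°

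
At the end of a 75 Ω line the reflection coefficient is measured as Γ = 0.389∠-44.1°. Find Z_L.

Z_L ≈ 107 − j68.5 Ω

Z_L = Z_0·(1 + Γ)/(1 − Γ) = 75·(1.28 − j0.271)/(0.721 + j0.271)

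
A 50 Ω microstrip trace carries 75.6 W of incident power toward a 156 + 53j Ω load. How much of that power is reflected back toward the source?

P_reflected ≈ 23.5 W

|Γ| = |(106 + j53)/(206 + j53)| = 0.557
|Γ|² = 0.31
P_refl = |Γ|²·P_inc = 23.5 W, P_del = (1 − |Γ|²)·P_inc = 52.1 W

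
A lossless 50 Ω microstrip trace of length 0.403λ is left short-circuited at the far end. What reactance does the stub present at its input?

X_in ≈ -34.9 Ω (capacitive)

βl = 2π × 0.403 = 145°
tan(βl) = -0.698
For a short-circuited stub, Z_in = jZ_0·tan(βl)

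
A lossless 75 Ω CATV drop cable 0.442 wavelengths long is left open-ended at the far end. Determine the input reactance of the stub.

βl = 2π × 0.442 = 159°
tan(βl) = -0.381
For an open-ended stub, Z_in = −jZ_0·cot(βl) = −jZ_0/tan(βl)

X_in ≈ 197 Ω (inductive)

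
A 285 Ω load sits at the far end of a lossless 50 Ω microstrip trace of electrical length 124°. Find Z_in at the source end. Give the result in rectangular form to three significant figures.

Z_in ≈ 12.6 + j32.2 Ω

tan(βl) = tan(124°) = -1.48
Z_in = Z_0·(Z_L + jZ_0·tanβl)/(Z_0 + jZ_L·tanβl)
     = 50·(285 − j74.1)/(50 − j423)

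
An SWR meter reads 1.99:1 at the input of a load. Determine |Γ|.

|Γ| = (S − 1)/(S + 1) = (1.99 − 1)/(1.99 + 1) = 0.99/2.99

|Γ| ≈ 0.331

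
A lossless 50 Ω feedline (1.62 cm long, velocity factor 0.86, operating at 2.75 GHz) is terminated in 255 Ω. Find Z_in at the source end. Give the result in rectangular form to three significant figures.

Z_in ≈ 12.4 − j25.1 Ω

λ = v/f = 0.86·c / 2.75 GHz = 0.0938 m
βl = 2π·l/λ = 2π × 0.173 = 62.2°
tan(βl) = tan(62.2°) = 1.89
Z_in = Z_0·(Z_L + jZ_0·tanβl)/(Z_0 + jZ_L·tanβl)
     = 50·(255 + j94.7)/(50 + j483)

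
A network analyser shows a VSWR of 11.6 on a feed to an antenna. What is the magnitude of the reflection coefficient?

|Γ| ≈ 0.841

|Γ| = (S − 1)/(S + 1) = (11.6 − 1)/(11.6 + 1) = 10.6/12.6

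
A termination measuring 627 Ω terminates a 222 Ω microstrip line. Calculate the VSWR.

For a purely resistive load, VSWR = R_L/Z_0 or Z_0/R_L (whichever > 1) = 627/222

VSWR ≈ 2.82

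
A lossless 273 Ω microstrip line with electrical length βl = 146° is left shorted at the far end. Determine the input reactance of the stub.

tan(βl) = -0.675
For a shorted stub, Z_in = jZ_0·tan(βl)

X_in ≈ -184 Ω (capacitive)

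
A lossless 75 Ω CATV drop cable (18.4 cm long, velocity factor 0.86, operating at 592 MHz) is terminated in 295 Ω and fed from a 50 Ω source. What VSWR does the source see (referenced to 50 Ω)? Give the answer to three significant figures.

λ = v/f = 0.86·c / 592 MHz = 0.436 m
βl = 2π·l/λ = 2π × 0.422 = 152°
tan(βl) = -0.532
Z_in = Z_0·(Z_L + jZ_0·tanβl)/(Z_0 + jZ_L·tanβl) = 70.4 + j107 Ω
Γ_s = (Z_in − Z_s)/(Z_in + Z_s) = (20.4 + j107)/(120 + j107), |Γ_s| = 0.677
VSWR = (1 + |Γ_s|)/(1 − |Γ_s|)

VSWR ≈ 5.2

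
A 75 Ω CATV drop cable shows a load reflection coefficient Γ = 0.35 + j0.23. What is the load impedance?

Z_L = Z_0·(1 + Γ)/(1 − Γ) = 75·(1.35 + j0.23)/(0.65 − j0.23)

Z_L ≈ 130 + j72.6 Ω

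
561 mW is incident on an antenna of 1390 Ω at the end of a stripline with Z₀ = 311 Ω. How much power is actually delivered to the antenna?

P_delivered ≈ 335 mW

Γ = (1390 − 311)/(1390 + 311) = 0.634
|Γ|² = 0.402
P_refl = |Γ|²·P_inc = 226 mW, P_del = (1 − |Γ|²)·P_inc = 335 mW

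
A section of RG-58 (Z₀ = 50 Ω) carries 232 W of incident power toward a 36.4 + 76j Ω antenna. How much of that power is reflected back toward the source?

P_reflected ≈ 104 W

|Γ| = |(-13.6 + j76)/(86.4 + j76)| = 0.671
|Γ|² = 0.45
P_refl = |Γ|²·P_inc = 104 W, P_del = (1 − |Γ|²)·P_inc = 128 W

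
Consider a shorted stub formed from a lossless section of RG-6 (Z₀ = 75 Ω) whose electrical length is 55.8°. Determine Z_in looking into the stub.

tan(βl) = 1.47
For a shorted stub, Z_in = jZ_0·tan(βl)

Z_in ≈ +j110 Ω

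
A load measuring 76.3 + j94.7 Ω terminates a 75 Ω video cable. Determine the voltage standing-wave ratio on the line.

VSWR ≈ 3.26

Γ = (Z_L − Z_0)/(Z_L + Z_0) = (1.3 + j94.7)/(151.3 + j94.7)
|Γ| = 94.7/178 = 0.531
VSWR = (1 + |Γ|)/(1 − |Γ|) = 1.53/0.469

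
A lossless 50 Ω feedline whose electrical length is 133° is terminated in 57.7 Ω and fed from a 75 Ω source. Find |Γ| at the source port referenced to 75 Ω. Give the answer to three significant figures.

tan(βl) = -1.07
Z_in = Z_0·(Z_L + jZ_0·tanβl)/(Z_0 + jZ_L·tanβl) = 49 + j7.03 Ω
Γ_s = (Z_in − Z_s)/(Z_in + Z_s) = (-26 + j7.03)/(124 + j7.03), |Γ_s| = 0.217

|Γ| ≈ 0.217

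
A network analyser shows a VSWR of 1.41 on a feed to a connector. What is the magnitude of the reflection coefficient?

|Γ| ≈ 0.17

|Γ| = (S − 1)/(S + 1) = (1.41 − 1)/(1.41 + 1) = 0.41/2.41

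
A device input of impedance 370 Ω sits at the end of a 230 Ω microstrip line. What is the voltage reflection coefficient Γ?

Γ = 0.233

Γ = (Z_L − Z_0)/(Z_L + Z_0) = (370 − 230)/(370 + 230) = 140/600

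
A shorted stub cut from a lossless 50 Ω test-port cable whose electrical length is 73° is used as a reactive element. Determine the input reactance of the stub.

X_in ≈ 164 Ω (inductive)

tan(βl) = 3.27
For a shorted stub, Z_in = jZ_0·tan(βl)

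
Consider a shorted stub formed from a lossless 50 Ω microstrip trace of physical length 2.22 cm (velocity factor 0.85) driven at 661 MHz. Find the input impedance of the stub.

λ = v/f = 0.85·c / 661 MHz = 0.386 m
βl = 2π·l/λ = 2π × 0.0575 = 20.7°
tan(βl) = 0.378
For a shorted stub, Z_in = jZ_0·tan(βl)

Z_in ≈ +j18.9 Ω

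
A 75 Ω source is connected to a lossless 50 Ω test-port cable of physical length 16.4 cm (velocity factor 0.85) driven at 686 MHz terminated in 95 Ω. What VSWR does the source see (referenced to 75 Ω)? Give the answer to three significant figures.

VSWR ≈ 1.57

λ = v/f = 0.85·c / 686 MHz = 0.372 m
βl = 2π·l/λ = 2π × 0.441 = 159°
tan(βl) = -0.387
Z_in = Z_0·(Z_L + jZ_0·tanβl)/(Z_0 + jZ_L·tanβl) = 70.9 + j32.8 Ω
Γ_s = (Z_in − Z_s)/(Z_in + Z_s) = (-4.13 + j32.8)/(146 + j32.8), |Γ_s| = 0.221
VSWR = (1 + |Γ_s|)/(1 − |Γ_s|)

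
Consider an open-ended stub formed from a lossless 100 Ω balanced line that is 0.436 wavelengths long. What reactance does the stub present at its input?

βl = 2π × 0.436 = 157°
tan(βl) = -0.425
For an open-ended stub, Z_in = −jZ_0·cot(βl) = −jZ_0/tan(βl)

X_in ≈ 235 Ω (inductive)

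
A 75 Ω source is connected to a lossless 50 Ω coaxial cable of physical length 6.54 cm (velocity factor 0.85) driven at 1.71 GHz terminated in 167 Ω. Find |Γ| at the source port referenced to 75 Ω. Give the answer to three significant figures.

|Γ| ≈ 0.453

λ = v/f = 0.85·c / 1.71 GHz = 0.149 m
βl = 2π·l/λ = 2π × 0.439 = 158°
tan(βl) = -0.406
Z_in = Z_0·(Z_L + jZ_0·tanβl)/(Z_0 + jZ_L·tanβl) = 68.5 + j72.6 Ω
Γ_s = (Z_in − Z_s)/(Z_in + Z_s) = (-6.54 + j72.6)/(143 + j72.6), |Γ_s| = 0.453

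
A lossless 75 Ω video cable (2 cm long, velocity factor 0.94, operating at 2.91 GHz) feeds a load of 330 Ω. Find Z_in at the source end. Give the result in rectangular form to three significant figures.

Z_in ≈ 18.3 − j19.9 Ω

λ = v/f = 0.94·c / 2.91 GHz = 0.0969 m
βl = 2π·l/λ = 2π × 0.206 = 74.3°
tan(βl) = tan(74.3°) = 3.56
Z_in = Z_0·(Z_L + jZ_0·tanβl)/(Z_0 + jZ_L·tanβl)
     = 75·(330 + j267)/(75 + j1170)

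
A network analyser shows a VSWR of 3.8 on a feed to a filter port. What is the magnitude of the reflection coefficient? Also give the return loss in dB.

|Γ| ≈ 0.583; return loss ≈ 4.68 dB

|Γ| = (S − 1)/(S + 1) = (3.8 − 1)/(3.8 + 1) = 2.8/4.8
RL = −20·log₁₀|Γ| = −20·log₁₀(0.583)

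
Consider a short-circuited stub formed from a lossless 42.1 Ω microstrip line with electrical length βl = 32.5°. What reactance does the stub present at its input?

X_in ≈ 26.8 Ω (inductive)

tan(βl) = 0.637
For a short-circuited stub, Z_in = jZ_0·tan(βl)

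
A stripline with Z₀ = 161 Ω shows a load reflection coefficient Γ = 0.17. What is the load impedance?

Z_L ≈ 227 Ω

Z_L = Z_0·(1 + Γ)/(1 − Γ) = 161·(1.17)/(0.83)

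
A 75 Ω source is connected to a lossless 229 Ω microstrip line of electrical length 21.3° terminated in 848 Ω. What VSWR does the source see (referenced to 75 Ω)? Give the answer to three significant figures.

tan(βl) = 0.39
Z_in = Z_0·(Z_L + jZ_0·tanβl)/(Z_0 + jZ_L·tanβl) = 317 − j368 Ω
Γ_s = (Z_in − Z_s)/(Z_in + Z_s) = (242 − j368)/(392 − j368), |Γ_s| = 0.819
VSWR = (1 + |Γ_s|)/(1 − |Γ_s|)

VSWR ≈ 10.1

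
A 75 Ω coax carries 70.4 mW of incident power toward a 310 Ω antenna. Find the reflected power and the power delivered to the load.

Γ = (310 − 75)/(310 + 75) = 0.61
|Γ|² = 0.373
P_refl = |Γ|²·P_inc = 26.2 mW, P_del = (1 − |Γ|²)·P_inc = 44.2 mW

P_reflected ≈ 26.2 mW; P_delivered ≈ 44.2 mW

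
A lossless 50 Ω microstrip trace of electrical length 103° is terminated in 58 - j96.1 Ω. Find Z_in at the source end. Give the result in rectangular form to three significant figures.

tan(βl) = tan(103°) = -4.33
Z_in = Z_0·(Z_L + jZ_0·tanβl)/(Z_0 + jZ_L·tanβl)
     = 50·(58 − j313)/(-366 − j251)

Z_in ≈ 14.5 + j32.7 Ω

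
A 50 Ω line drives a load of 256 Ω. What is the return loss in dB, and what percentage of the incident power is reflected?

RL ≈ 3.44 dB; 45.3% of incident power reflected

Γ = (256 − 50)/(256 + 50) = 0.673
RL = −20·log₁₀(0.673) = 3.44 dB
P_refl/P_inc = |Γ|² = 0.453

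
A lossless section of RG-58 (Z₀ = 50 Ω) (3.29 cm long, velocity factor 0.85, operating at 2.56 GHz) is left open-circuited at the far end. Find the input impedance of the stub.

λ = v/f = 0.85·c / 2.56 GHz = 0.0996 m
βl = 2π·l/λ = 2π × 0.33 = 119°
tan(βl) = -1.81
For an open-circuited stub, Z_in = −jZ_0·cot(βl) = −jZ_0/tan(βl)

Z_in ≈ +j27.6 Ω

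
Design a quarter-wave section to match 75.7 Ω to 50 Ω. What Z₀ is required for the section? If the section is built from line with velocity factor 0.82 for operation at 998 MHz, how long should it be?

Z_qwt = √(Z_0·R_L) = √(50 × 75.7) = √3785
λ = 0.82·c/f = 0.246 m, so l = λ/4 = 0.0616 m

Z_qwt ≈ 61.5 Ω; length ≈ 6.16 cm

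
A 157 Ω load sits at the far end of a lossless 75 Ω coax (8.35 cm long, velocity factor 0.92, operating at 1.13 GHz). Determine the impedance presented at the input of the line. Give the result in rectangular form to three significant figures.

Z_in ≈ 46.5 + j34.4 Ω

λ = v/f = 0.92·c / 1.13 GHz = 0.244 m
βl = 2π·l/λ = 2π × 0.342 = 123°
tan(βl) = tan(123°) = -1.54
Z_in = Z_0·(Z_L + jZ_0·tanβl)/(Z_0 + jZ_L·tanβl)
     = 75·(157 − j115)/(75 − j241)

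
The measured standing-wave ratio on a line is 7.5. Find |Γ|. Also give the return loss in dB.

|Γ| ≈ 0.765; return loss ≈ 2.33 dB

|Γ| = (S − 1)/(S + 1) = (7.5 − 1)/(7.5 + 1) = 6.5/8.5
RL = −20·log₁₀|Γ| = −20·log₁₀(0.765)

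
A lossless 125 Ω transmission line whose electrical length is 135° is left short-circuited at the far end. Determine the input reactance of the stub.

X_in ≈ -125 Ω (capacitive)

tan(βl) = -1
For a short-circuited stub, Z_in = jZ_0·tan(βl)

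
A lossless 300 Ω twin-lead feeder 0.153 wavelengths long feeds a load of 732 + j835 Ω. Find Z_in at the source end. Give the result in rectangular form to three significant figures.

Z_in ≈ 106 − j300 Ω

βl = 2π × 0.153 = 55.1°
tan(βl) = tan(55.1°) = 1.43
Z_in = Z_0·(Z_L + jZ_0·tanβl)/(Z_0 + jZ_L·tanβl)
     = 300·(732 + j1260)/(-896 + j1050)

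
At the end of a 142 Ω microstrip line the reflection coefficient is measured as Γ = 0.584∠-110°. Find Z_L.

Z_L ≈ 53.8 − j89.5 Ω

Z_L = Z_0·(1 + Γ)/(1 − Γ) = 142·(0.8 − j0.549)/(1.2 + j0.549)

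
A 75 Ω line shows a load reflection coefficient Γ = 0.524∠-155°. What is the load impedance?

Z_L = Z_0·(1 + Γ)/(1 − Γ) = 75·(0.525 − j0.221)/(1.47 + j0.221)

Z_L ≈ 24.5 − j14.9 Ω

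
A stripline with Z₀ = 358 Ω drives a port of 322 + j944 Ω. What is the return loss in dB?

Γ = (-36 + j944)/(680 + j944), |Γ| = 0.812
RL = −20·log₁₀|Γ| = −20·log₁₀(0.812)

RL ≈ 1.81 dB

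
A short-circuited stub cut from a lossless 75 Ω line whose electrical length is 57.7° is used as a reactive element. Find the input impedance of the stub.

tan(βl) = 1.58
For a short-circuited stub, Z_in = jZ_0·tan(βl)

Z_in ≈ +j119 Ω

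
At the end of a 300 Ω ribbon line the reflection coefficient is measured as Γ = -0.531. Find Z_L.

Z_L ≈ 91.9 Ω

Z_L = Z_0·(1 + Γ)/(1 − Γ) = 300·(0.469)/(1.53)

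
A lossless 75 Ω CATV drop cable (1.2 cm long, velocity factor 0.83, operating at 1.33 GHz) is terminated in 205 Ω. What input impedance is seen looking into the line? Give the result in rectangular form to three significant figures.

Z_in ≈ 103 − j87.8 Ω

λ = v/f = 0.83·c / 1.33 GHz = 0.187 m
βl = 2π·l/λ = 2π × 0.0641 = 23.1°
tan(βl) = tan(23.1°) = 0.426
Z_in = Z_0·(Z_L + jZ_0·tanβl)/(Z_0 + jZ_L·tanβl)
     = 75·(205 + j32)/(75 + j87.3)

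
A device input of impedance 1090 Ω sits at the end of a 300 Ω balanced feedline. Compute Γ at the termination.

Γ = 0.568

Γ = (Z_L − Z_0)/(Z_L + Z_0) = (1090 − 300)/(1090 + 300) = 790/1390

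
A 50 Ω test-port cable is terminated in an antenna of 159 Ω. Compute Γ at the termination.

Γ = (Z_L − Z_0)/(Z_L + Z_0) = (159 − 50)/(159 + 50) = 109/209

Γ = 0.522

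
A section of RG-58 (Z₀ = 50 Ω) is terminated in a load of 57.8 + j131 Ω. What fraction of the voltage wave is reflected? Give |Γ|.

|Γ| ≈ 0.774

Γ = (Z_L − Z_0)/(Z_L + Z_0) = (7.8 + j131)/(107.8 + j131)
|Γ| = 131/170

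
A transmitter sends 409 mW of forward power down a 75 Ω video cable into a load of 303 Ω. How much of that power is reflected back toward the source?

P_reflected ≈ 149 mW

Γ = (303 − 75)/(303 + 75) = 0.603
|Γ|² = 0.364
P_refl = |Γ|²·P_inc = 149 mW, P_del = (1 − |Γ|²)·P_inc = 260 mW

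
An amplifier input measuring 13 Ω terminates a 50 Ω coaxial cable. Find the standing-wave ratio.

VSWR ≈ 3.85

Γ = (13 − 50)/(13 + 50) = -0.587
VSWR = (1 + 0.587)/(1 − 0.587)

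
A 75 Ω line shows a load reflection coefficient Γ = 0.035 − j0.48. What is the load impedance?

Z_L ≈ 49.6 − j62 Ω

Z_L = Z_0·(1 + Γ)/(1 − Γ) = 75·(1.03 − j0.48)/(0.965 + j0.48)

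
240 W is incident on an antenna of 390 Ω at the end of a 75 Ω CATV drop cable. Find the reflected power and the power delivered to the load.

P_reflected ≈ 110 W; P_delivered ≈ 130 W

Γ = (390 − 75)/(390 + 75) = 0.677
|Γ|² = 0.459
P_refl = |Γ|²·P_inc = 110 W, P_del = (1 − |Γ|²)·P_inc = 130 W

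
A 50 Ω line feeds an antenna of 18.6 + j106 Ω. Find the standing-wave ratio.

Γ = (Z_L − Z_0)/(Z_L + Z_0) = (-31.4 + j106)/(68.6 + j106)
|Γ| = 111/126 = 0.876
VSWR = (1 + |Γ|)/(1 − |Γ|) = 1.88/0.124

VSWR ≈ 15.1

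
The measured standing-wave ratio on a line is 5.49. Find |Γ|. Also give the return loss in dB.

|Γ| ≈ 0.692; return loss ≈ 3.2 dB

|Γ| = (S − 1)/(S + 1) = (5.49 − 1)/(5.49 + 1) = 4.49/6.49
RL = −20·log₁₀|Γ| = −20·log₁₀(0.692)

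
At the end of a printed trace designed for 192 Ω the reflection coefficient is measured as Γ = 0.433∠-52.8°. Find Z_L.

Z_L = Z_0·(1 + Γ)/(1 − Γ) = 192·(1.26 − j0.345)/(0.738 + j0.345)

Z_L ≈ 235 − j199 Ω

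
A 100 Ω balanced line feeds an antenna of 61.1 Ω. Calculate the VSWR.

Γ = (61.1 − 100)/(61.1 + 100) = -0.241
VSWR = (1 + 0.241)/(1 − 0.241)

VSWR ≈ 1.64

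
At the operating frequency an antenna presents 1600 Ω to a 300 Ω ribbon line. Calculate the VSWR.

VSWR ≈ 5.33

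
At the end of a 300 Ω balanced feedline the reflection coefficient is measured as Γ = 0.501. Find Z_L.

Z_L ≈ 902 Ω

Z_L = Z_0·(1 + Γ)/(1 − Γ) = 300·(1.5)/(0.499)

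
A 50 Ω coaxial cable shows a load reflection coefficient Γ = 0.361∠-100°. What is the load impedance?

Z_L = Z_0·(1 + Γ)/(1 − Γ) = 50·(0.937 − j0.356)/(1.06 + j0.356)

Z_L ≈ 34.6 − j28.3 Ω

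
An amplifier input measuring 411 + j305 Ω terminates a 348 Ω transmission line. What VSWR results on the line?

VSWR ≈ 2.23

Γ = (Z_L − Z_0)/(Z_L + Z_0) = (63 + j305)/(759 + j305)
|Γ| = 311/818 = 0.381
VSWR = (1 + |Γ|)/(1 − |Γ|) = 1.38/0.619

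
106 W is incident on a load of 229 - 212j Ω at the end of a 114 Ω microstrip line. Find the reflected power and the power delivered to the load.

|Γ| = |(115 − j212)/(343 − j212)| = 0.598
|Γ|² = 0.358
P_refl = |Γ|²·P_inc = 37.9 W, P_del = (1 − |Γ|²)·P_inc = 68.1 W

P_reflected ≈ 37.9 W; P_delivered ≈ 68.1 W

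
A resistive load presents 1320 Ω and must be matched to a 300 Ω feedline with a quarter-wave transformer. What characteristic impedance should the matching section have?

Z_qwt ≈ 629 Ω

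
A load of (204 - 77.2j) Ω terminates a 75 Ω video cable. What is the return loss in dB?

RL ≈ 5.69 dB

Γ = (129 − j77.2)/(279 − j77.2), |Γ| = 0.519
RL = −20·log₁₀|Γ| = −20·log₁₀(0.519)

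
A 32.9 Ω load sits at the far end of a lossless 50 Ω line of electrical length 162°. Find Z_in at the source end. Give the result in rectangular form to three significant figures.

tan(βl) = tan(162°) = -0.325
Z_in = Z_0·(Z_L + jZ_0·tanβl)/(Z_0 + jZ_L·tanβl)
     = 50·(32.9 − j16.2)/(50 − j10.7)

Z_in ≈ 34.8 − j8.81 Ω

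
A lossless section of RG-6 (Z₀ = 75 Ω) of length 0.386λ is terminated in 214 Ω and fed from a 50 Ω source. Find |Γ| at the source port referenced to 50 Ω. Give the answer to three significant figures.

βl = 2π × 0.386 = 139°
tan(βl) = -0.871
Z_in = Z_0·(Z_L + jZ_0·tanβl)/(Z_0 + jZ_L·tanβl) = 52.5 + j65 Ω
Γ_s = (Z_in − Z_s)/(Z_in + Z_s) = (2.47 + j65)/(102 + j65), |Γ_s| = 0.536

|Γ| ≈ 0.536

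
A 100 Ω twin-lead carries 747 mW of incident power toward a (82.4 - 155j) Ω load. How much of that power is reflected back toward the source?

|Γ| = |(-17.6 − j155)/(182.4 − j155)| = 0.652
|Γ|² = 0.425
P_refl = |Γ|²·P_inc = 317 mW, P_del = (1 − |Γ|²)·P_inc = 430 mW

P_reflected ≈ 317 mW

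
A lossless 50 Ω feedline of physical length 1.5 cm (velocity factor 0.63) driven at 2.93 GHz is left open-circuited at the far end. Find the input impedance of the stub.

λ = v/f = 0.63·c / 2.93 GHz = 0.0645 m
βl = 2π·l/λ = 2π × 0.233 = 83.7°
tan(βl) = 9.08
For an open-circuited stub, Z_in = −jZ_0·cot(βl) = −jZ_0/tan(βl)

Z_in ≈ −j5.51 Ω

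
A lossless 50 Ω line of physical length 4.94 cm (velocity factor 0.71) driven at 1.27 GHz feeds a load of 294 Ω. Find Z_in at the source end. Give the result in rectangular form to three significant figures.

λ = v/f = 0.71·c / 1.27 GHz = 0.168 m
βl = 2π·l/λ = 2π × 0.295 = 106°
tan(βl) = tan(106°) = -3.48
Z_in = Z_0·(Z_L + jZ_0·tanβl)/(Z_0 + jZ_L·tanβl)
     = 50·(294 − j174)/(50 − j1020)

Z_in ≈ 9.18 + j13.9 Ω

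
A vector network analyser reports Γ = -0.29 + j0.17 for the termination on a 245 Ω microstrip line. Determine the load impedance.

Z_L = Z_0·(1 + Γ)/(1 − Γ) = 245·(0.71 + j0.17)/(1.29 − j0.17)

Z_L ≈ 128 + j49.2 Ω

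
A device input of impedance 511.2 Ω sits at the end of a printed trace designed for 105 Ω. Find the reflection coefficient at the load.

Γ = 0.659

Γ = (Z_L − Z_0)/(Z_L + Z_0) = (511.2 − 105)/(511.2 + 105) = 406.2/616.2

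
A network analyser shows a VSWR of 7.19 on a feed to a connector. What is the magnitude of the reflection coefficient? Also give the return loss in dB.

|Γ| = (S − 1)/(S + 1) = (7.19 − 1)/(7.19 + 1) = 6.19/8.19
RL = −20·log₁₀|Γ| = −20·log₁₀(0.756)

|Γ| ≈ 0.756; return loss ≈ 2.43 dB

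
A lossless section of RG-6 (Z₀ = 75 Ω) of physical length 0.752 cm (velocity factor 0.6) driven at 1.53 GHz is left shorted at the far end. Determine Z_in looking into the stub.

λ = v/f = 0.6·c / 1.53 GHz = 0.118 m
βl = 2π·l/λ = 2π × 0.0639 = 23°
tan(βl) = 0.425
For a shorted stub, Z_in = jZ_0·tan(βl)

Z_in ≈ +j31.9 Ω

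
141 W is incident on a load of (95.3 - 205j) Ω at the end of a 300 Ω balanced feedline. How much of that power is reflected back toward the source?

|Γ| = |(-204.7 − j205)/(395.3 − j205)| = 0.651
|Γ|² = 0.423
P_refl = |Γ|²·P_inc = 59.7 W, P_del = (1 − |Γ|²)·P_inc = 81.3 W

P_reflected ≈ 59.7 W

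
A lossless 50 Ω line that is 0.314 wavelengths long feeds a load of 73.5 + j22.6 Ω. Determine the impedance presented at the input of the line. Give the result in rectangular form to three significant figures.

Z_in ≈ 29.6 + j3.59 Ω

βl = 2π × 0.314 = 113°
tan(βl) = tan(113°) = -2.35
Z_in = Z_0·(Z_L + jZ_0·tanβl)/(Z_0 + jZ_L·tanβl)
     = 50·(73.5 − j95)/(103 − j173)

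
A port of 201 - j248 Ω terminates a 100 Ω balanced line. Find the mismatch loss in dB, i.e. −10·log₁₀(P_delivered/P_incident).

Γ = (101 − j248)/(301 − j248), |Γ| = 0.687
|Γ|² = 0.471, so P_del/P_inc = 1 − |Γ|² = 0.529
ML = −10·log₁₀(1 − |Γ|²)

mismatch loss ≈ 2.77 dB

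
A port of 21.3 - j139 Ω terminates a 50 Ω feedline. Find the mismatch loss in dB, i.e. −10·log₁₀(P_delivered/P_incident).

Γ = (-28.7 − j139)/(71.3 − j139), |Γ| = 0.909
|Γ|² = 0.825, so P_del/P_inc = 1 − |Γ|² = 0.175
ML = −10·log₁₀(1 − |Γ|²)

mismatch loss ≈ 7.58 dB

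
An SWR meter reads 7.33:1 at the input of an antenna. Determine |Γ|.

|Γ| = (S − 1)/(S + 1) = (7.33 − 1)/(7.33 + 1) = 6.33/8.33

|Γ| ≈ 0.76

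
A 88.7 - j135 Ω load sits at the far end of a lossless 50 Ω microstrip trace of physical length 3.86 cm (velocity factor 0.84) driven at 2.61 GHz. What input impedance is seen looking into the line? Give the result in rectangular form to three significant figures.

Z_in ≈ 52.1 + j108 Ω

λ = v/f = 0.84·c / 2.61 GHz = 0.0966 m
βl = 2π·l/λ = 2π × 0.4 = 144°
tan(βl) = tan(144°) = -0.729
Z_in = Z_0·(Z_L + jZ_0·tanβl)/(Z_0 + jZ_L·tanβl)
     = 50·(88.7 − j171)/(-48.4 − j64.6)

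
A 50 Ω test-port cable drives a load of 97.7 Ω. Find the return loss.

Γ = (97.7 − 50)/(97.7 + 50) = 0.323
RL = −20·log₁₀|Γ| = −20·log₁₀(0.323)

RL ≈ 9.82 dB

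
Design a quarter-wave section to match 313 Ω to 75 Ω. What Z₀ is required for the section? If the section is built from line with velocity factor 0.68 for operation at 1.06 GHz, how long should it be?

Z_qwt = √(Z_0·R_L) = √(75 × 313) = √23480
λ = 0.68·c/f = 0.192 m, so l = λ/4 = 0.0481 m

Z_qwt ≈ 153 Ω; length ≈ 4.81 cm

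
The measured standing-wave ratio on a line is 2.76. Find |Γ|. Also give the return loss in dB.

|Γ| ≈ 0.468; return loss ≈ 6.59 dB

|Γ| = (S − 1)/(S + 1) = (2.76 − 1)/(2.76 + 1) = 1.76/3.76
RL = −20·log₁₀|Γ| = −20·log₁₀(0.468)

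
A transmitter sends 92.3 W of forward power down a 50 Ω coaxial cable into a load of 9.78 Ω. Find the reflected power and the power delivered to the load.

Γ = (9.78 − 50)/(9.78 + 50) = -0.673
|Γ|² = 0.453
P_refl = |Γ|²·P_inc = 41.8 W, P_del = (1 − |Γ|²)·P_inc = 50.5 W

P_reflected ≈ 41.8 W; P_delivered ≈ 50.5 W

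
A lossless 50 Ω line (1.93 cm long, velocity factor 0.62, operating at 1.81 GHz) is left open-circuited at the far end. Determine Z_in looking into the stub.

λ = v/f = 0.62·c / 1.81 GHz = 0.103 m
βl = 2π·l/λ = 2π × 0.188 = 67.6°
tan(βl) = 2.43
For an open-circuited stub, Z_in = −jZ_0·cot(βl) = −jZ_0/tan(βl)

Z_in ≈ −j20.6 Ω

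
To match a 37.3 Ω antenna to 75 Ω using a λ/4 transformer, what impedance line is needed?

Z_qwt ≈ 52.9 Ω

Z_qwt = √(Z_0·R_L) = √(75 × 37.3) = √2798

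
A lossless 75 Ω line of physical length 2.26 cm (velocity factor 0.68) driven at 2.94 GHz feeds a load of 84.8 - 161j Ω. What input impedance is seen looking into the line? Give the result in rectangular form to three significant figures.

λ = v/f = 0.68·c / 2.94 GHz = 0.0694 m
βl = 2π·l/λ = 2π × 0.326 = 117°
tan(βl) = tan(117°) = -1.94
Z_in = Z_0·(Z_L + jZ_0·tanβl)/(Z_0 + jZ_L·tanβl)
     = 75·(84.8 − j307)/(-238 − j165)

Z_in ≈ 27.2 + j77.9 Ω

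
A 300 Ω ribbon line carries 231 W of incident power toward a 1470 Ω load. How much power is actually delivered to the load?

Γ = (1470 − 300)/(1470 + 300) = 0.661
|Γ|² = 0.437
P_refl = |Γ|²·P_inc = 101 W, P_del = (1 − |Γ|²)·P_inc = 130 W

P_delivered ≈ 130 W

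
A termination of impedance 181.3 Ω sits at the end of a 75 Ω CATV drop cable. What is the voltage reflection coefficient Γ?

Γ = 0.415

Γ = (Z_L − Z_0)/(Z_L + Z_0) = (181.3 − 75)/(181.3 + 75) = 106.3/256.3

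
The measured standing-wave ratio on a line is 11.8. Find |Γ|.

|Γ| = (S − 1)/(S + 1) = (11.8 − 1)/(11.8 + 1) = 10.8/12.8

|Γ| ≈ 0.844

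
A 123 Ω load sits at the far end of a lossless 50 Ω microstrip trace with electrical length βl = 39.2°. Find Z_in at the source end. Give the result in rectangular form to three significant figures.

Z_in ≈ 40.8 − j41 Ω

tan(βl) = tan(39.2°) = 0.816
Z_in = Z_0·(Z_L + jZ_0·tanβl)/(Z_0 + jZ_L·tanβl)
     = 50·(123 + j40.8)/(50 + j100)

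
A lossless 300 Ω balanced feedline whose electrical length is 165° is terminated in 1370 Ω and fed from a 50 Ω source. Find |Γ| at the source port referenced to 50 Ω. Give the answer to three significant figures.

|Γ| ≈ 0.925

tan(βl) = -0.268
Z_in = Z_0·(Z_L + jZ_0·tanβl)/(Z_0 + jZ_L·tanβl) = 588 + j639 Ω
Γ_s = (Z_in − Z_s)/(Z_in + Z_s) = (538 + j639)/(638 + j639), |Γ_s| = 0.925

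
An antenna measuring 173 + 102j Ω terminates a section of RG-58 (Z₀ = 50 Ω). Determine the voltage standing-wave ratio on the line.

Γ = (Z_L − Z_0)/(Z_L + Z_0) = (123 + j102)/(223 + j102)
|Γ| = 160/245 = 0.652
VSWR = (1 + |Γ|)/(1 − |Γ|) = 1.65/0.348

VSWR ≈ 4.74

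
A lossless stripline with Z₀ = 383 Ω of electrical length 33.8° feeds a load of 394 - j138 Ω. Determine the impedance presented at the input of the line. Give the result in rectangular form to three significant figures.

Z_in ≈ 283 − j61.7 Ω

tan(βl) = tan(33.8°) = 0.669
Z_in = Z_0·(Z_L + jZ_0·tanβl)/(Z_0 + jZ_L·tanβl)
     = 383·(394 + j118)/(475 + j264)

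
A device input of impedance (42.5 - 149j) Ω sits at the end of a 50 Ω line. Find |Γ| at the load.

Γ = (Z_L − Z_0)/(Z_L + Z_0) = (-7.5 − j149)/(92.5 − j149)
|Γ| = 149/175

|Γ| ≈ 0.851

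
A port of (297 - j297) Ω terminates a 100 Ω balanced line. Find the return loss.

RL ≈ 2.87 dB

Γ = (197 − j297)/(397 − j297), |Γ| = 0.719
RL = −20·log₁₀|Γ| = −20·log₁₀(0.719)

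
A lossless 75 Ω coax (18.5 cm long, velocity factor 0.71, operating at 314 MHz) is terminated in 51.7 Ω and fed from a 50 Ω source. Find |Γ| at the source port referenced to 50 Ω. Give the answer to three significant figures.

|Γ| ≈ 0.367

λ = v/f = 0.71·c / 314 MHz = 0.678 m
βl = 2π·l/λ = 2π × 0.273 = 98.2°
tan(βl) = -6.96
Z_in = Z_0·(Z_L + jZ_0·tanβl)/(Z_0 + jZ_L·tanβl) = 106 − j11.4 Ω
Γ_s = (Z_in − Z_s)/(Z_in + Z_s) = (56.4 − j11.4)/(156 − j11.4), |Γ_s| = 0.367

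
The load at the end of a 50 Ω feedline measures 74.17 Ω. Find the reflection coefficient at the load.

Γ = (Z_L − Z_0)/(Z_L + Z_0) = (74.17 − 50)/(74.17 + 50) = 24.17/124.2

Γ = 0.195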